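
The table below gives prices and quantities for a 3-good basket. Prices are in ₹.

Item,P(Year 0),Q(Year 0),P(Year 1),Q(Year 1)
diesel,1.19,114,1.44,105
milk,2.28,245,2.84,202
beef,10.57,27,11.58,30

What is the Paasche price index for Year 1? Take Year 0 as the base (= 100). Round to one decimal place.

118.8

Paasche price index uses current-period quantities as weights.
ΣP(Year 1)·Q(Year 1) = 1.44×105 + 2.84×202 + 11.58×30 = 151.2 + 573.68 + 347.4 = 1072.28
ΣP(Year 0)·Q(Year 1) = 1.19×105 + 2.28×202 + 10.57×30 = 124.95 + 460.56 + 317.1 = 902.61
Index = 1072.28 / 902.61 × 100 = 118.7977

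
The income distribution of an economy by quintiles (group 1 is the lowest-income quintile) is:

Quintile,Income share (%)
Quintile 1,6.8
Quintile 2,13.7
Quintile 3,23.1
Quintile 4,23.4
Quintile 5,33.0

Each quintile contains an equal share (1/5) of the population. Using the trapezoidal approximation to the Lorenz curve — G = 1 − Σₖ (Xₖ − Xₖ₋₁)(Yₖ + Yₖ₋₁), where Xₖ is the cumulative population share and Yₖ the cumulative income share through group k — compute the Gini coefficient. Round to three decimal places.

Cumulative income shares Yₖ: 0.0680, 0.2050, 0.4360, 0.6700, 1.0000
Σ (Xₖ−Xₖ₋₁)(Yₖ+Yₖ₋₁) = (1/5)(0.0680+0.0000) + (1/5)(0.2050+0.0680) + (1/5)(0.4360+0.2050) + (1/5)(0.6700+0.4360) + (1/5)(1.0000+0.6700)
  = 0.0136 + 0.0546 + 0.1282 + 0.2212 + 0.3340 = 0.7516
G = 1 − 0.7516 = 0.2484

0.248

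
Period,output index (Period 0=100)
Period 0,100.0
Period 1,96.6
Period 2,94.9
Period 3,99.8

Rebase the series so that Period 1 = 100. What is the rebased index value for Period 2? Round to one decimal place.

98.2

Rebased(Period 2) = 94.9 / 96.6 × 100 = 98.2402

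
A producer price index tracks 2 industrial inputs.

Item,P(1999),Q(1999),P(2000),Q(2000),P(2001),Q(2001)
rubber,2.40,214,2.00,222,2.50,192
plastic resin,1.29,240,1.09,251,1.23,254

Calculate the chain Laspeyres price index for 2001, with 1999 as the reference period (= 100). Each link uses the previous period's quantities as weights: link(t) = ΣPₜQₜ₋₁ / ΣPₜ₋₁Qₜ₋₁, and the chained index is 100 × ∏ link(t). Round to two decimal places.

100.83

Link 1999→2000:
ΣP(2000)Q(1999) = 2.00×214 + 1.09×240 = 428 + 261.6 = 689.6
ΣP(1999)Q(1999) = 2.40×214 + 1.29×240 = 513.6 + 309.6 = 823.2
link = 689.6/823.2 = 0.837707
Link 2000→2001:
ΣP(2001)Q(2000) = 2.50×222 + 1.23×251 = 555 + 308.73 = 863.73
ΣP(2000)Q(2000) = 2.00×222 + 1.09×251 = 444 + 273.59 = 717.59
link = 863.73/717.59 = 1.203654
Chained index = 100 × 0.837707 × 1.203654 = 100.8309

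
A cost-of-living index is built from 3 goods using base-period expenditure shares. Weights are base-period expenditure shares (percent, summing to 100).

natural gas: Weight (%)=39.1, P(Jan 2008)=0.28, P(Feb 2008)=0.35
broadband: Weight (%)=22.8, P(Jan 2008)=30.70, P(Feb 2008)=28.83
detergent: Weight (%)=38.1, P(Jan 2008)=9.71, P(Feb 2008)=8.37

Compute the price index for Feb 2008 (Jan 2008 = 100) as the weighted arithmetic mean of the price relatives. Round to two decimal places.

103.13

natural gas: 39.1 × (0.35/0.28) = 39.1 × 1.250000 = 48.8750
broadband: 22.8 × (28.83/30.70) = 22.8 × 0.939088 = 21.4112
detergent: 38.1 × (8.37/9.71) = 38.1 × 0.861998 = 32.8421
Index = Σ wᵢ·(p₁ᵢ/p₀ᵢ) = 48.8750 + 21.4112 + 32.8421 = 103.1283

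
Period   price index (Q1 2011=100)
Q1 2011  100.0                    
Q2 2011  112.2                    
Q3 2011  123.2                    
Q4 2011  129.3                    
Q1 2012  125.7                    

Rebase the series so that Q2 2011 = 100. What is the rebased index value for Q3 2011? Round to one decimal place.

109.8

Rebased(Q3 2011) = 123.2 / 112.2 × 100 = 109.8039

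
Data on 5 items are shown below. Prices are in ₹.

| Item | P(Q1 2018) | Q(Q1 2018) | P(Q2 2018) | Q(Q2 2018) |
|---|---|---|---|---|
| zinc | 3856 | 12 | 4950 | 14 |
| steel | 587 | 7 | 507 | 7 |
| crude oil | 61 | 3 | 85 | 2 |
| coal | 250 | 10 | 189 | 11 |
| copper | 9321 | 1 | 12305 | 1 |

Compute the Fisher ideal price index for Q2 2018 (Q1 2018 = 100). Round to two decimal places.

Laspeyres component (base-period weights):
ΣP(Q2 2018)Q(Q1 2018) = 4950×12 + 507×7 + 85×3 + 189×10 + 12305×1 = 59400 + 3549 + 255 + 1890 + 12305 = 77399
ΣP(Q1 2018)Q(Q1 2018) = 3856×12 + 587×7 + 61×3 + 250×10 + 9321×1 = 46272 + 4109 + 183 + 2500 + 9321 = 62385
L = 77399 / 62385 × 100 = 124.0667
Paasche component (current-period weights):
ΣP(Q2 2018)Q(Q2 2018) = 4950×14 + 507×7 + 85×2 + 189×11 + 12305×1 = 69300 + 3549 + 170 + 2079 + 12305 = 87403
ΣP(Q1 2018)Q(Q2 2018) = 3856×14 + 587×7 + 61×2 + 250×11 + 9321×1 = 53984 + 4109 + 122 + 2750 + 9321 = 70286
P = 87403 / 70286 × 100 = 124.3534
Fisher = √(L × P) = √(124.0667 × 124.3534) = 124.2099

124.21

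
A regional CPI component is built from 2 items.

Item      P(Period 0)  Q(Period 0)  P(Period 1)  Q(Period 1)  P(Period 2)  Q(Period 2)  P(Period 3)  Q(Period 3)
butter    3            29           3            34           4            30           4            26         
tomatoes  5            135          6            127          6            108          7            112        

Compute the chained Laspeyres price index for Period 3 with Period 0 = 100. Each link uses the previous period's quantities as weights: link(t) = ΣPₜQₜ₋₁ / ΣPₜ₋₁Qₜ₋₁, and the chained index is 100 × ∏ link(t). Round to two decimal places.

139.55

Link Period 0→Period 1:
ΣP(Period 1)Q(Period 0) = 3×29 + 6×135 = 87 + 810 = 897
ΣP(Period 0)Q(Period 0) = 3×29 + 5×135 = 87 + 675 = 762
link = 897/762 = 1.177165
Link Period 1→Period 2:
ΣP(Period 2)Q(Period 1) = 4×34 + 6×127 = 136 + 762 = 898
ΣP(Period 1)Q(Period 1) = 3×34 + 6×127 = 102 + 762 = 864
link = 898/864 = 1.039352
Link Period 2→Period 3:
ΣP(Period 3)Q(Period 2) = 4×30 + 7×108 = 120 + 756 = 876
ΣP(Period 2)Q(Period 2) = 4×30 + 6×108 = 120 + 648 = 768
link = 876/768 = 1.140625
Chained index = 100 × 1.177165 × 1.039352 × 1.140625 = 139.5542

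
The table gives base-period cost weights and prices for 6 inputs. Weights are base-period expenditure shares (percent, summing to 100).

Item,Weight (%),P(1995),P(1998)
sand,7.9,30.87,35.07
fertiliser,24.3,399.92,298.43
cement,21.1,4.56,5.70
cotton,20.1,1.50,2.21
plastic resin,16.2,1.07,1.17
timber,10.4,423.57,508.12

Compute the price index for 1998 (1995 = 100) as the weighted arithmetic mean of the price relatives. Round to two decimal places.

sand: 7.9 × (35.07/30.87) = 7.9 × 1.136054 = 8.9748
fertiliser: 24.3 × (298.43/399.92) = 24.3 × 0.746224 = 18.1332
cement: 21.1 × (5.70/4.56) = 21.1 × 1.250000 = 26.3750
cotton: 20.1 × (2.21/1.50) = 20.1 × 1.473333 = 29.6140
plastic resin: 16.2 × (1.17/1.07) = 16.2 × 1.093458 = 17.7140
timber: 10.4 × (508.12/423.57) = 10.4 × 1.199613 = 12.4760
Index = Σ wᵢ·(p₁ᵢ/p₀ᵢ) = 8.9748 + 18.1332 + 26.3750 + 29.6140 + 17.7140 + 12.4760 = 113.2871

113.29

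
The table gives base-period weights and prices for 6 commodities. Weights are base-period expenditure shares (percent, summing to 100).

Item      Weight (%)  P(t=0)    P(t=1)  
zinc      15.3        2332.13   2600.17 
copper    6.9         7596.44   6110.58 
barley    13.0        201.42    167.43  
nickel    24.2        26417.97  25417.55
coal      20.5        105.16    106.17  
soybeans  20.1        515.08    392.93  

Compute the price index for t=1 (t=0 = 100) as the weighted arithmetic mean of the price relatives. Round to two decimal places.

92.73

zinc: 15.3 × (2600.17/2332.13) = 15.3 × 1.114934 = 17.0585
copper: 6.9 × (6110.58/7596.44) = 6.9 × 0.804400 = 5.5504
barley: 13.0 × (167.43/201.42) = 13.0 × 0.831248 = 10.8062
nickel: 24.2 × (25417.55/26417.97) = 24.2 × 0.962131 = 23.2836
coal: 20.5 × (106.17/105.16) = 20.5 × 1.009604 = 20.6969
soybeans: 20.1 × (392.93/515.08) = 20.1 × 0.762852 = 15.3333
Index = Σ wᵢ·(p₁ᵢ/p₀ᵢ) = 17.0585 + 5.5504 + 10.8062 + 23.2836 + 20.6969 + 15.3333 = 92.7289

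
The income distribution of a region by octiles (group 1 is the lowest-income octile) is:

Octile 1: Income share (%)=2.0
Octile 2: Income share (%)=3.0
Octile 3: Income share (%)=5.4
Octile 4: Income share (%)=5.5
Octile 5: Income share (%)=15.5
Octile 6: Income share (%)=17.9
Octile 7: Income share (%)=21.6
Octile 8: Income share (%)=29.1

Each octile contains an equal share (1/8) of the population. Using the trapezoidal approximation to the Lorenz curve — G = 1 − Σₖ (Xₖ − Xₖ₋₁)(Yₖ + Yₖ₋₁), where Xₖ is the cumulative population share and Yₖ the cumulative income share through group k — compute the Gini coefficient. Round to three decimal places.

0.413

Cumulative income shares Yₖ: 0.0200, 0.0500, 0.1040, 0.1590, 0.3140, 0.4930, 0.7090, 1.0000
Σ (Xₖ−Xₖ₋₁)(Yₖ+Yₖ₋₁) = (1/8)(0.0200+0.0000) + (1/8)(0.0500+0.0200) + (1/8)(0.1040+0.0500) + (1/8)(0.1590+0.1040) + (1/8)(0.3140+0.1590) + (1/8)(0.4930+0.3140) + (1/8)(0.7090+0.4930) + (1/8)(1.0000+0.7090)
  = 0.0025 + 0.0088 + 0.0193 + 0.0329 + 0.0591 + 0.1009 + 0.1502 + 0.2136 = 0.5873
G = 1 − 0.5873 = 0.4127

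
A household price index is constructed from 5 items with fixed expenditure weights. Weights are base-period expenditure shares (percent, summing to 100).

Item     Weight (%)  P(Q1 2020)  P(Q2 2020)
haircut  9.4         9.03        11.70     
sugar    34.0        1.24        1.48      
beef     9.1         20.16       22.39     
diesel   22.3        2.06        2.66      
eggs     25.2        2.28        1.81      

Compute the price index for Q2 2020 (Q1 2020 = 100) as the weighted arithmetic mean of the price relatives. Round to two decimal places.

haircut: 9.4 × (11.70/9.03) = 9.4 × 1.295681 = 12.1794
sugar: 34.0 × (1.48/1.24) = 34.0 × 1.193548 = 40.5806
beef: 9.1 × (22.39/20.16) = 9.1 × 1.110615 = 10.1066
diesel: 22.3 × (2.66/2.06) = 22.3 × 1.291262 = 28.7951
eggs: 25.2 × (1.81/2.28) = 25.2 × 0.793860 = 20.0053
Index = Σ wᵢ·(p₁ᵢ/p₀ᵢ) = 12.1794 + 40.5806 + 10.1066 + 28.7951 + 20.0053 = 111.6671

111.67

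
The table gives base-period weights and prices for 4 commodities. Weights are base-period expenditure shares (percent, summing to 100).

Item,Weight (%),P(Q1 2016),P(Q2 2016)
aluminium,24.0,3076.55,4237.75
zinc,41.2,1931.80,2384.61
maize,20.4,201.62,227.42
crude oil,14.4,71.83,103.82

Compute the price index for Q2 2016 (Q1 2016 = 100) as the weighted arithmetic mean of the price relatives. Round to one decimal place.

127.7

aluminium: 24.0 × (4237.75/3076.55) = 24.0 × 1.377436 = 33.0585
zinc: 41.2 × (2384.61/1931.80) = 41.2 × 1.234398 = 50.8572
maize: 20.4 × (227.42/201.62) = 20.4 × 1.127963 = 23.0105
crude oil: 14.4 × (103.82/71.83) = 14.4 × 1.445357 = 20.8131
Index = Σ wᵢ·(p₁ᵢ/p₀ᵢ) = 33.0585 + 50.8572 + 23.0105 + 20.8131 = 127.7393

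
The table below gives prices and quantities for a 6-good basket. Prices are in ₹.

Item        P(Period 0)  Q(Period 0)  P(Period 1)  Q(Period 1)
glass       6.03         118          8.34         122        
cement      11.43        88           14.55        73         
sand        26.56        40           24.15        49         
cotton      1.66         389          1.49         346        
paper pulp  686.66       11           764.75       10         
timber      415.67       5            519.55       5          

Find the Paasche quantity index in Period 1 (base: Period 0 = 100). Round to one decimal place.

Paasche quantity index uses current-period prices as weights.
ΣP(Period 1)·Q(Period 1) = 8.34×122 + 14.55×73 + 24.15×49 + 1.49×346 + 764.75×10 + 519.55×5 = 1017.48 + 1062.15 + 1183.35 + 515.54 + 7647.5 + 2597.75 = 14023.77
ΣP(Period 1)·Q(Period 0) = 8.34×118 + 14.55×88 + 24.15×40 + 1.49×389 + 764.75×11 + 519.55×5 = 984.12 + 1280.4 + 966 + 579.61 + 8412.25 + 2597.75 = 14820.13
Index = 14023.77 / 14820.13 × 100 = 94.6265

94.6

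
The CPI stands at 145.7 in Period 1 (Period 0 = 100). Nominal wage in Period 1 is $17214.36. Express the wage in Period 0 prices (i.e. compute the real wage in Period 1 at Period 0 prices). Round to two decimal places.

11814.93

Real = Nominal ÷ (Index/100) = 17214.36 ÷ (145.7/100)
     = 17214.36 ÷ 1.457 = 11814.9348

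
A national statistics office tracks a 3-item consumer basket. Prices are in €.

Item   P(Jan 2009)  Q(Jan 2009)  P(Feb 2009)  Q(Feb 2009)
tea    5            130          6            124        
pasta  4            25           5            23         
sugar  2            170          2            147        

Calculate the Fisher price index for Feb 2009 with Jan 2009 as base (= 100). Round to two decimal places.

Laspeyres component (base-period weights):
ΣP(Feb 2009)Q(Jan 2009) = 6×130 + 5×25 + 2×170 = 780 + 125 + 340 = 1245
ΣP(Jan 2009)Q(Jan 2009) = 5×130 + 4×25 + 2×170 = 650 + 100 + 340 = 1090
L = 1245 / 1090 × 100 = 114.2202
Paasche component (current-period weights):
ΣP(Feb 2009)Q(Feb 2009) = 6×124 + 5×23 + 2×147 = 744 + 115 + 294 = 1153
ΣP(Jan 2009)Q(Feb 2009) = 5×124 + 4×23 + 2×147 = 620 + 92 + 294 = 1006
P = 1153 / 1006 × 100 = 114.6123
Fisher = √(L × P) = √(114.2202 × 114.6123) = 114.4161

114.42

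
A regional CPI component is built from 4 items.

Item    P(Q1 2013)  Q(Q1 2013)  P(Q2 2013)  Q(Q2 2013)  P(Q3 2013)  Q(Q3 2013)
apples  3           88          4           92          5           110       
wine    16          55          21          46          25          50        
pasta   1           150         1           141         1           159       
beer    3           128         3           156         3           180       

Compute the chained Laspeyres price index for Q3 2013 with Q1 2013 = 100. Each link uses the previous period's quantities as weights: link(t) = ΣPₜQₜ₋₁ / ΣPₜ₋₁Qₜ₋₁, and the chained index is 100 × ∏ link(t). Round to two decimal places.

Link Q1 2013→Q2 2013:
ΣP(Q2 2013)Q(Q1 2013) = 4×88 + 21×55 + 1×150 + 3×128 = 352 + 1155 + 150 + 384 = 2041
ΣP(Q1 2013)Q(Q1 2013) = 3×88 + 16×55 + 1×150 + 3×128 = 264 + 880 + 150 + 384 = 1678
link = 2041/1678 = 1.216329
Link Q2 2013→Q3 2013:
ΣP(Q3 2013)Q(Q2 2013) = 5×92 + 25×46 + 1×141 + 3×156 = 460 + 1150 + 141 + 468 = 2219
ΣP(Q2 2013)Q(Q2 2013) = 4×92 + 21×46 + 1×141 + 3×156 = 368 + 966 + 141 + 468 = 1943
link = 2219/1943 = 1.142048
Chained index = 100 × 1.216329 × 1.142048 = 138.9107

138.91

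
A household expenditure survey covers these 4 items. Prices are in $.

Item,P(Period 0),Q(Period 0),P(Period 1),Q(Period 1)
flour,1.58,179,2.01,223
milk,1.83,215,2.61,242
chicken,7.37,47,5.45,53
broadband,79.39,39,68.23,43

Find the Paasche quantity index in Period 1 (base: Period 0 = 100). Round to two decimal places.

Paasche quantity index uses current-period prices as weights.
ΣP(Period 1)·Q(Period 1) = 2.01×223 + 2.61×242 + 5.45×53 + 68.23×43 = 448.23 + 631.62 + 288.85 + 2933.89 = 4302.59
ΣP(Period 1)·Q(Period 0) = 2.01×179 + 2.61×215 + 5.45×47 + 68.23×39 = 359.79 + 561.15 + 256.15 + 2660.97 = 3838.06
Index = 4302.59 / 3838.06 × 100 = 112.1033

112.10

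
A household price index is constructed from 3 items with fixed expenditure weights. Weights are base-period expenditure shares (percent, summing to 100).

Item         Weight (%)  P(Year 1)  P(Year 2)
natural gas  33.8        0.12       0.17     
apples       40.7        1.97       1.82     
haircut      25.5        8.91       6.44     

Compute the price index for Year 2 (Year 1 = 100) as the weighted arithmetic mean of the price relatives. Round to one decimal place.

103.9

natural gas: 33.8 × (0.17/0.12) = 33.8 × 1.416667 = 47.8833
apples: 40.7 × (1.82/1.97) = 40.7 × 0.923858 = 37.6010
haircut: 25.5 × (6.44/8.91) = 25.5 × 0.722783 = 18.4310
Index = Σ wᵢ·(p₁ᵢ/p₀ᵢ) = 47.8833 + 37.6010 + 18.4310 = 103.9153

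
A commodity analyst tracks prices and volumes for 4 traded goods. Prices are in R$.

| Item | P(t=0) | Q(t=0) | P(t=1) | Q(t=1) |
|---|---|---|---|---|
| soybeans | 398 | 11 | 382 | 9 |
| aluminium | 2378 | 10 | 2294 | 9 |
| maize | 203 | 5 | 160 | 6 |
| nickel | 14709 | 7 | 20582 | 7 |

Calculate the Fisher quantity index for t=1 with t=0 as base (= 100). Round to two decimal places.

Laspeyres component (base-period weights):
ΣP(t=0)Q(t=1) = 398×9 + 2378×9 + 203×6 + 14709×7 = 3582 + 21402 + 1218 + 102963 = 129165
ΣP(t=0)Q(t=0) = 398×11 + 2378×10 + 203×5 + 14709×7 = 4378 + 23780 + 1015 + 102963 = 132136
L = 129165 / 132136 × 100 = 97.7516
Paasche component (current-period weights):
ΣP(t=1)Q(t=1) = 382×9 + 2294×9 + 160×6 + 20582×7 = 3438 + 20646 + 960 + 144074 = 169118
ΣP(t=1)Q(t=0) = 382×11 + 2294×10 + 160×5 + 20582×7 = 4202 + 22940 + 800 + 144074 = 172016
P = 169118 / 172016 × 100 = 98.3153
Fisher = √(L × P) = √(97.7516 × 98.3153) = 98.0330

98.03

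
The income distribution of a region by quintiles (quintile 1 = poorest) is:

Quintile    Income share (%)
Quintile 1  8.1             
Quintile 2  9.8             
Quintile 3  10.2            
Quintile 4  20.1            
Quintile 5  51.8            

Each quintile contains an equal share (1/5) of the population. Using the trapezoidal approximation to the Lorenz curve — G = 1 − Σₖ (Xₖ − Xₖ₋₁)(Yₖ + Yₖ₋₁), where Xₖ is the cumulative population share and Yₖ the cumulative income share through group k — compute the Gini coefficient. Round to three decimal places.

0.391

Cumulative income shares Yₖ: 0.0810, 0.1790, 0.2810, 0.4820, 1.0000
Σ (Xₖ−Xₖ₋₁)(Yₖ+Yₖ₋₁) = (1/5)(0.0810+0.0000) + (1/5)(0.1790+0.0810) + (1/5)(0.2810+0.1790) + (1/5)(0.4820+0.2810) + (1/5)(1.0000+0.4820)
  = 0.0162 + 0.0520 + 0.0920 + 0.1526 + 0.2964 = 0.6092
G = 1 − 0.6092 = 0.3908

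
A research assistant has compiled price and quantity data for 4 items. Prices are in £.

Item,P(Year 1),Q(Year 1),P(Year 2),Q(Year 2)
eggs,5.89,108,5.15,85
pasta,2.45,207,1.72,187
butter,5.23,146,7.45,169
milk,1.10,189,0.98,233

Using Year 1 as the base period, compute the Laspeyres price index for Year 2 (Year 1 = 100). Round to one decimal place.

Laspeyres price index uses base-period quantities as weights.
ΣP(Year 2)·Q(Year 1) = 5.15×108 + 1.72×207 + 7.45×146 + 0.98×189 = 556.2 + 356.04 + 1087.7 + 185.22 = 2185.16
ΣP(Year 1)·Q(Year 1) = 5.89×108 + 2.45×207 + 5.23×146 + 1.10×189 = 636.12 + 507.15 + 763.58 + 207.9 = 2114.75
Index = 2185.16 / 2114.75 × 100 = 103.3295

103.3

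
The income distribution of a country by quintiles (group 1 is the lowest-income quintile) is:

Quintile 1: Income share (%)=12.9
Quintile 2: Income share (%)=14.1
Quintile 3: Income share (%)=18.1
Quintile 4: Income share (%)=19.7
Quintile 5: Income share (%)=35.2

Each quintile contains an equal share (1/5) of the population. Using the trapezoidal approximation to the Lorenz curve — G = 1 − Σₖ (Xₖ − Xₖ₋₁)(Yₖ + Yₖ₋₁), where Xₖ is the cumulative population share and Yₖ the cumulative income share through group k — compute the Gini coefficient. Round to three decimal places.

Cumulative income shares Yₖ: 0.1290, 0.2700, 0.4510, 0.6480, 1.0000
Σ (Xₖ−Xₖ₋₁)(Yₖ+Yₖ₋₁) = (1/5)(0.1290+0.0000) + (1/5)(0.2700+0.1290) + (1/5)(0.4510+0.2700) + (1/5)(0.6480+0.4510) + (1/5)(1.0000+0.6480)
  = 0.0258 + 0.0798 + 0.1442 + 0.2198 + 0.3296 = 0.7992
G = 1 − 0.7992 = 0.2008

0.201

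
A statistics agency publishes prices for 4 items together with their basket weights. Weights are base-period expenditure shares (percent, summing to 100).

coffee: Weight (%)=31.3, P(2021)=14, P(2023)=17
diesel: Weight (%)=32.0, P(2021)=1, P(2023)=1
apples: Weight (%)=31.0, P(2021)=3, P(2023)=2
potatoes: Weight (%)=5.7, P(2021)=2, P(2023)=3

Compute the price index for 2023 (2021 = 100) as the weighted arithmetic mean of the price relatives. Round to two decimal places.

99.22

coffee: 31.3 × (17/14) = 31.3 × 1.214286 = 38.0071
diesel: 32.0 × (1/1) = 32.0 × 1.000000 = 32.0000
apples: 31.0 × (2/3) = 31.0 × 0.666667 = 20.6667
potatoes: 5.7 × (3/2) = 5.7 × 1.500000 = 8.5500
Index = Σ wᵢ·(p₁ᵢ/p₀ᵢ) = 38.0071 + 32.0000 + 20.6667 + 8.5500 = 99.2238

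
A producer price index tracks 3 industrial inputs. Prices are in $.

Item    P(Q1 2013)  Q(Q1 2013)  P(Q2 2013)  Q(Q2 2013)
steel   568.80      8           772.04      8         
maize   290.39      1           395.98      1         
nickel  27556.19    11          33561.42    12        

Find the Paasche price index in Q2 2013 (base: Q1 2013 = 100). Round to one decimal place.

Paasche price index uses current-period quantities as weights.
ΣP(Q2 2013)·Q(Q2 2013) = 772.04×8 + 395.98×1 + 33561.42×12 = 6176.32 + 395.98 + 402737.04 = 409309.34
ΣP(Q1 2013)·Q(Q2 2013) = 568.80×8 + 290.39×1 + 27556.19×12 = 4550.4 + 290.39 + 330674.28 = 335515.07
Index = 409309.34 / 335515.07 × 100 = 121.9943

122.0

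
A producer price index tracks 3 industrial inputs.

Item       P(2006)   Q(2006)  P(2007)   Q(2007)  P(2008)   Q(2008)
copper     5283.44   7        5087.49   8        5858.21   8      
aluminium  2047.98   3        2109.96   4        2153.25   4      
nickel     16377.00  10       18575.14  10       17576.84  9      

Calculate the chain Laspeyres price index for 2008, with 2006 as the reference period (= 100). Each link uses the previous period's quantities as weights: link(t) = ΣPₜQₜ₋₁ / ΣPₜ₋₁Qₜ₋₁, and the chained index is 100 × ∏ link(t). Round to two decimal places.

108.34

Link 2006→2007:
ΣP(2007)Q(2006) = 5087.49×7 + 2109.96×3 + 18575.14×10 = 35612.43 + 6329.88 + 185751.4 = 227693.71
ΣP(2006)Q(2006) = 5283.44×7 + 2047.98×3 + 16377.00×10 = 36984.08 + 6143.94 + 163770 = 206898.02
link = 227693.71/206898.02 = 1.100512
Link 2007→2008:
ΣP(2008)Q(2007) = 5858.21×8 + 2153.25×4 + 17576.84×10 = 46865.68 + 8613 + 175768.4 = 231247.08
ΣP(2007)Q(2007) = 5087.49×8 + 2109.96×4 + 18575.14×10 = 40699.92 + 8439.84 + 185751.4 = 234891.16
link = 231247.08/234891.16 = 0.984486
Chained index = 100 × 1.100512 × 0.984486 = 108.3439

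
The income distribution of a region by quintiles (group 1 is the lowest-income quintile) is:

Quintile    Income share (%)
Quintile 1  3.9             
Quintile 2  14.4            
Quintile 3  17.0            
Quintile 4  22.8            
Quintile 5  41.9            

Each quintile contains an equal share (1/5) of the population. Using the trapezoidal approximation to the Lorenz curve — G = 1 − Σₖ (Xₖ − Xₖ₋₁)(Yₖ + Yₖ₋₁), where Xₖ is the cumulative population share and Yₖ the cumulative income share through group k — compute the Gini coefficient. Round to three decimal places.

Cumulative income shares Yₖ: 0.0390, 0.1830, 0.3530, 0.5810, 1.0000
Σ (Xₖ−Xₖ₋₁)(Yₖ+Yₖ₋₁) = (1/5)(0.0390+0.0000) + (1/5)(0.1830+0.0390) + (1/5)(0.3530+0.1830) + (1/5)(0.5810+0.3530) + (1/5)(1.0000+0.5810)
  = 0.0078 + 0.0444 + 0.1072 + 0.1868 + 0.3162 = 0.6624
G = 1 − 0.6624 = 0.3376

0.338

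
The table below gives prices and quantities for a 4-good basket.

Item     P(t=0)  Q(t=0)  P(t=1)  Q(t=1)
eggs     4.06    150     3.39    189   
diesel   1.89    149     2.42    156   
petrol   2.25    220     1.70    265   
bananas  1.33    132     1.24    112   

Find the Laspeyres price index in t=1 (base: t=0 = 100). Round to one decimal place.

90.1

Laspeyres price index uses base-period quantities as weights.
ΣP(t=1)·Q(t=0) = 3.39×150 + 2.42×149 + 1.70×220 + 1.24×132 = 508.5 + 360.58 + 374 + 163.68 = 1406.76
ΣP(t=0)·Q(t=0) = 4.06×150 + 1.89×149 + 2.25×220 + 1.33×132 = 609 + 281.61 + 495 + 175.56 = 1561.17
Index = 1406.76 / 1561.17 × 100 = 90.1093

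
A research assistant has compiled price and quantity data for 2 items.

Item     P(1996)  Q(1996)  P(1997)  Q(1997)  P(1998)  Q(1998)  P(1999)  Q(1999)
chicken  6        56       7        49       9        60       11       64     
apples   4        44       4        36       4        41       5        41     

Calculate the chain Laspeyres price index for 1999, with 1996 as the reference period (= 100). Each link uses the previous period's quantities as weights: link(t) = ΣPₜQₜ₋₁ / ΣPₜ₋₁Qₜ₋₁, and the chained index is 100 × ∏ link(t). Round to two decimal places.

163.74

Link 1996→1997:
ΣP(1997)Q(1996) = 7×56 + 4×44 = 392 + 176 = 568
ΣP(1996)Q(1996) = 6×56 + 4×44 = 336 + 176 = 512
link = 568/512 = 1.109375
Link 1997→1998:
ΣP(1998)Q(1997) = 9×49 + 4×36 = 441 + 144 = 585
ΣP(1997)Q(1997) = 7×49 + 4×36 = 343 + 144 = 487
link = 585/487 = 1.201232
Link 1998→1999:
ΣP(1999)Q(1998) = 11×60 + 5×41 = 660 + 205 = 865
ΣP(1998)Q(1998) = 9×60 + 4×41 = 540 + 164 = 704
link = 865/704 = 1.228693
Chained index = 100 × 1.109375 × 1.201232 × 1.228693 = 163.7377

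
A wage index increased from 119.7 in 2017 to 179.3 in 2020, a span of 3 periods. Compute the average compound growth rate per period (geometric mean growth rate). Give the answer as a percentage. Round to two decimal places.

14.42%

Growth factor = (179.3/119.7)^(1/3) = (1.497911)^(1/3) = 1.144183
Growth rate = 1.144183 − 1 = 0.144183 = 14.4183%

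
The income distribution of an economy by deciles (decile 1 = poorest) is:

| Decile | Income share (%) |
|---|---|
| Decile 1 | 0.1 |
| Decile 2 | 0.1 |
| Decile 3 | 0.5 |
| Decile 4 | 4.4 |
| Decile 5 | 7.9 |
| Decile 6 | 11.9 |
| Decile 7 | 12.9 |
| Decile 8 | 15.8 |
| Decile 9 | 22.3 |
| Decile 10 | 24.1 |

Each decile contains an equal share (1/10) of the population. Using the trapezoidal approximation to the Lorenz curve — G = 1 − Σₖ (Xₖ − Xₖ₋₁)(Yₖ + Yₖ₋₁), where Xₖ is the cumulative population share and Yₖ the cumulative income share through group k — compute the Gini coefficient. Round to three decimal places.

0.477

Cumulative income shares Yₖ: 0.0010, 0.0020, 0.0070, 0.0510, 0.1300, 0.2490, 0.3780, 0.5360, 0.7590, 1.0000
Σ (Xₖ−Xₖ₋₁)(Yₖ+Yₖ₋₁) = (1/10)(0.0010+0.0000) + (1/10)(0.0020+0.0010) + (1/10)(0.0070+0.0020) + (1/10)(0.0510+0.0070) + (1/10)(0.1300+0.0510) + (1/10)(0.2490+0.1300) + (1/10)(0.3780+0.2490) + (1/10)(0.5360+0.3780) + (1/10)(0.7590+0.5360) + (1/10)(1.0000+0.7590)
  = 0.0001 + 0.0003 + 0.0009 + 0.0058 + 0.0181 + 0.0379 + 0.0627 + 0.0914 + 0.1295 + 0.1759 = 0.5226
G = 1 − 0.5226 = 0.4774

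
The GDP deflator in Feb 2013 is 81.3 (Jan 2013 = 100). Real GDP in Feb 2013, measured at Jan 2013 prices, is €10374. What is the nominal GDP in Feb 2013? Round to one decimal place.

Nominal = Real × (Index/100) = 10374 × (81.3/100)
        = 10374 × 0.813 = 8434.0620

8434.1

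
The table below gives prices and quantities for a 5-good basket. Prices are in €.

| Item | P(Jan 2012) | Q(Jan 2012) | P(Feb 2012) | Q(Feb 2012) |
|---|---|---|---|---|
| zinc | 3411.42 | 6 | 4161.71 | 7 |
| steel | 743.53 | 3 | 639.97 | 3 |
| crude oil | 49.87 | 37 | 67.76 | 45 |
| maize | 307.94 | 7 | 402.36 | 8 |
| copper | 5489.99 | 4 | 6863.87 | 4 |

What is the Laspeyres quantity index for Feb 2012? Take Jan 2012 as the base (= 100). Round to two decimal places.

108.46

Laspeyres quantity index uses base-period prices as weights.
ΣP(Jan 2012)·Q(Feb 2012) = 3411.42×7 + 743.53×3 + 49.87×45 + 307.94×8 + 5489.99×4 = 23879.94 + 2230.59 + 2244.15 + 2463.52 + 21959.96 = 52778.16
ΣP(Jan 2012)·Q(Jan 2012) = 3411.42×6 + 743.53×3 + 49.87×37 + 307.94×7 + 5489.99×4 = 20468.52 + 2230.59 + 1845.19 + 2155.58 + 21959.96 = 48659.84
Index = 52778.16 / 48659.84 × 100 = 108.4635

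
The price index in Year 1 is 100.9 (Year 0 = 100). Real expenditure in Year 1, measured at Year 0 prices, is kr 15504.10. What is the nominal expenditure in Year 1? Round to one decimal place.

Nominal = Real × (Index/100) = 15504.10 × (100.9/100)
        = 15504.10 × 1.009 = 15643.6369

15643.6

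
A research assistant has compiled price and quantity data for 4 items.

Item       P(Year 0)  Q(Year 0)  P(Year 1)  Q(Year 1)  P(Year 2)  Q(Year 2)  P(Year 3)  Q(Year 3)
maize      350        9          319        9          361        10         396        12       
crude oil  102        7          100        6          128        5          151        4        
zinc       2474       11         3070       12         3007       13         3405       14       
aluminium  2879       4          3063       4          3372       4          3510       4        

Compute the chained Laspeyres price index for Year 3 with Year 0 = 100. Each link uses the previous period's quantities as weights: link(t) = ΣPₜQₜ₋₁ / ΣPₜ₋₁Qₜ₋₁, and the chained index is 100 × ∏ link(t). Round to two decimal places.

Link Year 0→Year 1:
ΣP(Year 1)Q(Year 0) = 319×9 + 100×7 + 3070×11 + 3063×4 = 2871 + 700 + 33770 + 12252 = 49593
ΣP(Year 0)Q(Year 0) = 350×9 + 102×7 + 2474×11 + 2879×4 = 3150 + 714 + 27214 + 11516 = 42594
link = 49593/42594 = 1.164319
Link Year 1→Year 2:
ΣP(Year 2)Q(Year 1) = 361×9 + 128×6 + 3007×12 + 3372×4 = 3249 + 768 + 36084 + 13488 = 53589
ΣP(Year 1)Q(Year 1) = 319×9 + 100×6 + 3070×12 + 3063×4 = 2871 + 600 + 36840 + 12252 = 52563
link = 53589/52563 = 1.019519
Link Year 2→Year 3:
ΣP(Year 3)Q(Year 2) = 396×10 + 151×5 + 3405×13 + 3510×4 = 3960 + 755 + 44265 + 14040 = 63020
ΣP(Year 2)Q(Year 2) = 361×10 + 128×5 + 3007×13 + 3372×4 = 3610 + 640 + 39091 + 13488 = 56829
link = 63020/56829 = 1.108941
Chained index = 100 × 1.164319 × 1.019519 × 1.108941 = 131.6364

131.64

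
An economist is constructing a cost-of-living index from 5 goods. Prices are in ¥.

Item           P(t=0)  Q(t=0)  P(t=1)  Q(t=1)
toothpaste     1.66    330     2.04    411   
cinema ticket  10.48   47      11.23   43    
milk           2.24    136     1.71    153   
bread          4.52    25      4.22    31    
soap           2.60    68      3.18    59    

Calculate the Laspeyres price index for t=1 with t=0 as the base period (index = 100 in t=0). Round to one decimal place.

Laspeyres price index uses base-period quantities as weights.
ΣP(t=1)·Q(t=0) = 2.04×330 + 11.23×47 + 1.71×136 + 4.22×25 + 3.18×68 = 673.2 + 527.81 + 232.56 + 105.5 + 216.24 = 1755.31
ΣP(t=0)·Q(t=0) = 1.66×330 + 10.48×47 + 2.24×136 + 4.52×25 + 2.60×68 = 547.8 + 492.56 + 304.64 + 113 + 176.8 = 1634.8
Index = 1755.31 / 1634.8 × 100 = 107.3715

107.4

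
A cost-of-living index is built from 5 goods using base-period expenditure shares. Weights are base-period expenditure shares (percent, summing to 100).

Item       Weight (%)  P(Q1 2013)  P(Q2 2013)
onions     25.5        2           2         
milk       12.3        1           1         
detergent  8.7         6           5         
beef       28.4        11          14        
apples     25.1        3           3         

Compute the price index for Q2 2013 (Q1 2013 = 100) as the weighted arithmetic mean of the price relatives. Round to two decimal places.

106.30

onions: 25.5 × (2/2) = 25.5 × 1.000000 = 25.5000
milk: 12.3 × (1/1) = 12.3 × 1.000000 = 12.3000
detergent: 8.7 × (5/6) = 8.7 × 0.833333 = 7.2500
beef: 28.4 × (14/11) = 28.4 × 1.272727 = 36.1455
apples: 25.1 × (3/3) = 25.1 × 1.000000 = 25.1000
Index = Σ wᵢ·(p₁ᵢ/p₀ᵢ) = 25.5000 + 12.3000 + 7.2500 + 36.1455 + 25.1000 = 106.2955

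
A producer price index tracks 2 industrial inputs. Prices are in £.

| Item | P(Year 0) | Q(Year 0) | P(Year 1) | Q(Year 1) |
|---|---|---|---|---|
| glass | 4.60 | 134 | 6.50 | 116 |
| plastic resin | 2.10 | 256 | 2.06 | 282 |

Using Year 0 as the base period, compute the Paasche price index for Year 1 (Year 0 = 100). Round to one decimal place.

Paasche price index uses current-period quantities as weights.
ΣP(Year 1)·Q(Year 1) = 6.50×116 + 2.06×282 = 754 + 580.92 = 1334.92
ΣP(Year 0)·Q(Year 1) = 4.60×116 + 2.10×282 = 533.6 + 592.2 = 1125.8
Index = 1334.92 / 1125.8 × 100 = 118.5752

118.6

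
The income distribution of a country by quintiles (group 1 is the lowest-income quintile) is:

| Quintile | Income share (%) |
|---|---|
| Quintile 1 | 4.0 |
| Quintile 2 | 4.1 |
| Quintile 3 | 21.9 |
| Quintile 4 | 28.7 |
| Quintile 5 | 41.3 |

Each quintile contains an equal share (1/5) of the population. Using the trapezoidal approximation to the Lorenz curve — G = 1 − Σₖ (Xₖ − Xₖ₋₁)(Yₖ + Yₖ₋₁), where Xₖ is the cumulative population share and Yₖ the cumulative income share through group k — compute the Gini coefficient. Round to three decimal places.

Cumulative income shares Yₖ: 0.0400, 0.0810, 0.3000, 0.5870, 1.0000
Σ (Xₖ−Xₖ₋₁)(Yₖ+Yₖ₋₁) = (1/5)(0.0400+0.0000) + (1/5)(0.0810+0.0400) + (1/5)(0.3000+0.0810) + (1/5)(0.5870+0.3000) + (1/5)(1.0000+0.5870)
  = 0.0080 + 0.0242 + 0.0762 + 0.1774 + 0.3174 = 0.6032
G = 1 − 0.6032 = 0.3968

0.397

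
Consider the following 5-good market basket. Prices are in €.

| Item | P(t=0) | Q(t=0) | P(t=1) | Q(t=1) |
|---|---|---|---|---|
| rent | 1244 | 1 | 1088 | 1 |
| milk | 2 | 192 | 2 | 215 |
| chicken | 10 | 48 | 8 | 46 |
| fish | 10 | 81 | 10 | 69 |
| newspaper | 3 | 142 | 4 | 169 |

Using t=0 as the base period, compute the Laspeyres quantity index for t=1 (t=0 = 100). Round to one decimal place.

99.6

Laspeyres quantity index uses base-period prices as weights.
ΣP(t=0)·Q(t=1) = 1244×1 + 2×215 + 10×46 + 10×69 + 3×169 = 1244 + 430 + 460 + 690 + 507 = 3331
ΣP(t=0)·Q(t=0) = 1244×1 + 2×192 + 10×48 + 10×81 + 3×142 = 1244 + 384 + 480 + 810 + 426 = 3344
Index = 3331 / 3344 × 100 = 99.6112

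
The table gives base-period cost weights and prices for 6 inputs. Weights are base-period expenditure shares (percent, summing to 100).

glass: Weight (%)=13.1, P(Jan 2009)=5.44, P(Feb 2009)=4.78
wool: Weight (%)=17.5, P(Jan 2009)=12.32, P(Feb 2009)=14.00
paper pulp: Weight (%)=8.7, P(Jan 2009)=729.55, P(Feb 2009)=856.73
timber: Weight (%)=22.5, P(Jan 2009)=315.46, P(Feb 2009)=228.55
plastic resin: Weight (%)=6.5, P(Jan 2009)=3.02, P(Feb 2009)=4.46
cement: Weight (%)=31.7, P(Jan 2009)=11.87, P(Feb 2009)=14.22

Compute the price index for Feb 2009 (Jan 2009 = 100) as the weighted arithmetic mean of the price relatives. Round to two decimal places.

105.49

glass: 13.1 × (4.78/5.44) = 13.1 × 0.878676 = 11.5107
wool: 17.5 × (14.00/12.32) = 17.5 × 1.136364 = 19.8864
paper pulp: 8.7 × (856.73/729.55) = 8.7 × 1.174327 = 10.2166
timber: 22.5 × (228.55/315.46) = 22.5 × 0.724498 = 16.3012
plastic resin: 6.5 × (4.46/3.02) = 6.5 × 1.476821 = 9.5993
cement: 31.7 × (14.22/11.87) = 31.7 × 1.197978 = 37.9759
Index = Σ wᵢ·(p₁ᵢ/p₀ᵢ) = 11.5107 + 19.8864 + 10.2166 + 16.3012 + 9.5993 + 37.9759 = 105.4901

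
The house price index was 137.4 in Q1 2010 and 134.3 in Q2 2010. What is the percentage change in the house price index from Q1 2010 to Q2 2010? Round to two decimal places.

Change = (134.3 − 137.4) / 137.4 × 100
       = -3.1 / 137.4 × 100 = -2.2562%

-2.26%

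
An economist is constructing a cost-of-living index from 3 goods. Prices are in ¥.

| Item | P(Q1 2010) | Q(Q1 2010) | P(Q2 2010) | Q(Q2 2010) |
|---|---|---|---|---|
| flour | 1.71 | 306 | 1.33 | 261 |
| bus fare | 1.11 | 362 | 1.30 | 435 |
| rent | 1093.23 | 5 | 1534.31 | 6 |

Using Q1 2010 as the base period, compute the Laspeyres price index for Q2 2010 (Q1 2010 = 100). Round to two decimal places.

Laspeyres price index uses base-period quantities as weights.
ΣP(Q2 2010)·Q(Q1 2010) = 1.33×306 + 1.30×362 + 1534.31×5 = 406.98 + 470.6 + 7671.55 = 8549.13
ΣP(Q1 2010)·Q(Q1 2010) = 1.71×306 + 1.11×362 + 1093.23×5 = 523.26 + 401.82 + 5466.15 = 6391.23
Index = 8549.13 / 6391.23 × 100 = 133.7635

133.76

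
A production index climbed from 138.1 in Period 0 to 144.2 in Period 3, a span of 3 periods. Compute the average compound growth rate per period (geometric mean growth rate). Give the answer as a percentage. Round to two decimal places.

Growth factor = (144.2/138.1)^(1/3) = (1.044171)^(1/3) = 1.014512
Growth rate = 1.014512 − 1 = 0.014512 = 1.4512%

1.45%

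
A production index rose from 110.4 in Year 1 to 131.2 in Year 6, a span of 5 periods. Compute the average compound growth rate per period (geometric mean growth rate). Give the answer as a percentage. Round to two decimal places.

Growth factor = (131.2/110.4)^(1/5) = (1.188406)^(1/5) = 1.035125
Growth rate = 1.035125 − 1 = 0.035125 = 3.5125%

3.51%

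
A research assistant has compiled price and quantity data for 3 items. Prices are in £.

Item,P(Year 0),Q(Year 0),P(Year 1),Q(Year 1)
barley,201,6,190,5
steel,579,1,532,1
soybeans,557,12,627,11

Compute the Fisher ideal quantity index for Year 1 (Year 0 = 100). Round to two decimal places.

Laspeyres component (base-period weights):
ΣP(Year 0)Q(Year 1) = 201×5 + 579×1 + 557×11 = 1005 + 579 + 6127 = 7711
ΣP(Year 0)Q(Year 0) = 201×6 + 579×1 + 557×12 = 1206 + 579 + 6684 = 8469
L = 7711 / 8469 × 100 = 91.0497
Paasche component (current-period weights):
ΣP(Year 1)Q(Year 1) = 190×5 + 532×1 + 627×11 = 950 + 532 + 6897 = 8379
ΣP(Year 1)Q(Year 0) = 190×6 + 532×1 + 627×12 = 1140 + 532 + 7524 = 9196
P = 8379 / 9196 × 100 = 91.1157
Fisher = √(L × P) = √(91.0497 × 91.1157) = 91.0827

91.08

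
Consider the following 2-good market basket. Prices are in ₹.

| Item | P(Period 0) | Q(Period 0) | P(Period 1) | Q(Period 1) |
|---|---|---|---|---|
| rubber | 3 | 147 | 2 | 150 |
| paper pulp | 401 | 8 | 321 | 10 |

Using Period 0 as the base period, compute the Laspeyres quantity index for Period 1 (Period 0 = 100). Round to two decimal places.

Laspeyres quantity index uses base-period prices as weights.
ΣP(Period 0)·Q(Period 1) = 3×150 + 401×10 = 450 + 4010 = 4460
ΣP(Period 0)·Q(Period 0) = 3×147 + 401×8 = 441 + 3208 = 3649
Index = 4460 / 3649 × 100 = 122.2253

122.23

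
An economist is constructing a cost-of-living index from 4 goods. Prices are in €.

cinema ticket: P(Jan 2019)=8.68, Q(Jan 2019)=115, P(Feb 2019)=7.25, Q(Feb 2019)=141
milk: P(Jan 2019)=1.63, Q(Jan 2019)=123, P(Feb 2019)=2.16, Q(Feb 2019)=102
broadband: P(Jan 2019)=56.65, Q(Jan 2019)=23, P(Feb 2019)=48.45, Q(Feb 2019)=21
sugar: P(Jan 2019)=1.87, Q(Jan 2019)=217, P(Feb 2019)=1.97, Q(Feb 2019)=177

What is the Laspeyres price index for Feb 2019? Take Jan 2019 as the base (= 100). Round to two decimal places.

90.85

Laspeyres price index uses base-period quantities as weights.
ΣP(Feb 2019)·Q(Jan 2019) = 7.25×115 + 2.16×123 + 48.45×23 + 1.97×217 = 833.75 + 265.68 + 1114.35 + 427.49 = 2641.27
ΣP(Jan 2019)·Q(Jan 2019) = 8.68×115 + 1.63×123 + 56.65×23 + 1.87×217 = 998.2 + 200.49 + 1302.95 + 405.79 = 2907.43
Index = 2641.27 / 2907.43 × 100 = 90.8455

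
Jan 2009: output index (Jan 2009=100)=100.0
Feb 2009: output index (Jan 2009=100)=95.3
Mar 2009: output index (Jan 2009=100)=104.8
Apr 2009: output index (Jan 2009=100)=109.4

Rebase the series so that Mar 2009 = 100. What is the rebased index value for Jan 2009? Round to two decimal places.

95.42

Rebased(Jan 2009) = 100.0 / 104.8 × 100 = 95.4198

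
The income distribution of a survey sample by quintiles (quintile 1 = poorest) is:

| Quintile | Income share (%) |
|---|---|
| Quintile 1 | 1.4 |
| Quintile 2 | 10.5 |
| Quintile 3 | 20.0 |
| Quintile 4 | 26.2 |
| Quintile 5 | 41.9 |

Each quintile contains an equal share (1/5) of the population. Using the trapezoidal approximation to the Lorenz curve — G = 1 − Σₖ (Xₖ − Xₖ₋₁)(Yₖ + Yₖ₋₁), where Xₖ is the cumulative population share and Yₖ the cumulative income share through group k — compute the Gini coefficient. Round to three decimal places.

Cumulative income shares Yₖ: 0.0140, 0.1190, 0.3190, 0.5810, 1.0000
Σ (Xₖ−Xₖ₋₁)(Yₖ+Yₖ₋₁) = (1/5)(0.0140+0.0000) + (1/5)(0.1190+0.0140) + (1/5)(0.3190+0.1190) + (1/5)(0.5810+0.3190) + (1/5)(1.0000+0.5810)
  = 0.0028 + 0.0266 + 0.0876 + 0.1800 + 0.3162 = 0.6132
G = 1 − 0.6132 = 0.3868

0.387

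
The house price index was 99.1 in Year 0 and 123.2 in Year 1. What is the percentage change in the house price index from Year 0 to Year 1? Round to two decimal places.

24.32%

Change = (123.2 − 99.1) / 99.1 × 100
       = 24.1 / 99.1 × 100 = 24.3189%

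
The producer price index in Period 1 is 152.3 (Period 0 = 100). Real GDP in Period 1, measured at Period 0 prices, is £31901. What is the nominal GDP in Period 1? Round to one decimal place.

48585.2

Nominal = Real × (Index/100) = 31901 × (152.3/100)
        = 31901 × 1.523 = 48585.2230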